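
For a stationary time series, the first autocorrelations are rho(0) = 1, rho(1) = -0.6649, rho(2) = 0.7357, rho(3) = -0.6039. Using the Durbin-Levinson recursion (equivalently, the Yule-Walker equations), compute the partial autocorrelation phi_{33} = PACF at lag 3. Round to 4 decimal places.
\phi_{33} = -0.0552

The PACF at lag k is phi_{kk}, the last component of the solution
to the Yule-Walker system G_k phi = r_k where
  (G_k)_{ij} = rho(|i - j|), (r_k)_i = rho(i), i,j = 1..k.
Equivalently, Durbin-Levinson gives phi_{kk} iteratively:
  phi_{11} = rho(1)
  phi_{kk} = [rho(k) - sum_{j=1..k-1} phi_{k-1,j} rho(k-j)]
            / [1 - sum_{j=1..k-1} phi_{k-1,j} rho(j)],
  phi_{k,j} = phi_{k-1,j} - phi_{kk} phi_{k-1,k-j},  j = 1..k-1.
Step k = 1:
  phi_11 = rho(1) = -0.6649.
Step k = 2:
  phi_22 = [rho(2) - phi_11 rho(1)] / [1 - phi_11 rho(1)] = [0.7357 - (-0.6649)(-0.6649)] / [1 - (-0.6649)(-0.6649)]
         = 0.29360799 / 0.55790799 = 0.526266.
  Update: phi_21 = phi_11 - phi_22 phi_11 = -0.6649 - (0.526266)(-0.6649) = -0.314986.
Step k = 3:
  phi_33 = [rho(3) - phi_21 rho(2) - phi_22 rho(1)] / [1 - phi_21 rho(1) - phi_22 rho(2)]
    numerator   = -0.6039 - (-0.314986)(0.7357) - (0.526266)(-0.6649) = -0.02225074
    denominator = 1 - (-0.314986)(-0.6649) - (0.526266)(0.7357) = 0.4033921
  phi_33 = -0.02225074 / 0.4033921 = -0.0552.
Therefore phi_{33} = -0.0552.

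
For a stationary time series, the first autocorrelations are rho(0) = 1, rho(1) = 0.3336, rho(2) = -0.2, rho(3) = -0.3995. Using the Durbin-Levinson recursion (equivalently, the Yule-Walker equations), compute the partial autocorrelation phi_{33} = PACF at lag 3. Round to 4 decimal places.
\phi_{33} = -0.2470

The PACF at lag k is phi_{kk}, the last component of the solution
to the Yule-Walker system G_k phi = r_k where
  (G_k)_{ij} = rho(|i - j|), (r_k)_i = rho(i), i,j = 1..k.
Equivalently, Durbin-Levinson gives phi_{kk} iteratively:
  phi_{11} = rho(1)
  phi_{kk} = [rho(k) - sum_{j=1..k-1} phi_{k-1,j} rho(k-j)]
            / [1 - sum_{j=1..k-1} phi_{k-1,j} rho(j)],
  phi_{k,j} = phi_{k-1,j} - phi_{kk} phi_{k-1,k-j},  j = 1..k-1.
Step k = 1:
  phi_11 = rho(1) = 0.3336.
Step k = 2:
  phi_22 = [rho(2) - phi_11 rho(1)] / [1 - phi_11 rho(1)] = [-0.2 - (0.3336)(0.3336)] / [1 - (0.3336)(0.3336)]
         = -0.31128896 / 0.88871104 = -0.35027.
  Update: phi_21 = phi_11 - phi_22 phi_11 = 0.3336 - (-0.35027)(0.3336) = 0.45045.
Step k = 3:
  phi_33 = [rho(3) - phi_21 rho(2) - phi_22 rho(1)] / [1 - phi_21 rho(1) - phi_22 rho(2)]
    numerator   = -0.3995 - (0.45045)(-0.2) - (-0.35027)(0.3336) = -0.19255985
    denominator = 1 - (0.45045)(0.3336) - (-0.35027)(-0.2) = 0.77967581
  phi_33 = -0.19255985 / 0.77967581 = -0.247.
Therefore phi_{33} = -0.2470.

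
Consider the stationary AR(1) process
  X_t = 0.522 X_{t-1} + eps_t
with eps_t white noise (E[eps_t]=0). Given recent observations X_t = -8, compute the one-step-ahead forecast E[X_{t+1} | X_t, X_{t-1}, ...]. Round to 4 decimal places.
E[X_{t+1} \mid \mathcal F_t] = -4.1760

For an AR(p) model X_t = c + sum_i phi_i X_{t-i} + eps_t, the
one-step-ahead conditional mean is
  E[X_{t+1} | X_t, ...] = c + sum_i phi_i X_{t+1-i}.
Substitute known values:
  E[X_{t+1} | ...] = (0.522) * (-8)
                   = -4.1760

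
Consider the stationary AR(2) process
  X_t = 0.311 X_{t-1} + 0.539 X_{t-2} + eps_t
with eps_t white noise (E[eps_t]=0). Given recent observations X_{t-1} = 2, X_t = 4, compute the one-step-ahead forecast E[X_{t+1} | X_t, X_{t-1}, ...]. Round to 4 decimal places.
E[X_{t+1} \mid \mathcal F_t] = 2.3220

For an AR(p) model X_t = c + sum_i phi_i X_{t-i} + eps_t, the
one-step-ahead conditional mean is
  E[X_{t+1} | X_t, ...] = c + sum_i phi_i X_{t+1-i}.
Substitute known values:
  E[X_{t+1} | ...] = (0.311) * (4) + (0.539) * (2)
                   = 2.3220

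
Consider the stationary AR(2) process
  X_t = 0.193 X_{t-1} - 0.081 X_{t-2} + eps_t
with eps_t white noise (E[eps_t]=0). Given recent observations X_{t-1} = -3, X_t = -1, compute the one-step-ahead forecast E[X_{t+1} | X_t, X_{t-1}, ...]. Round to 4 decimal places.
E[X_{t+1} \mid \mathcal F_t] = 0.0500

For an AR(p) model X_t = c + sum_i phi_i X_{t-i} + eps_t, the
one-step-ahead conditional mean is
  E[X_{t+1} | X_t, ...] = c + sum_i phi_i X_{t+1-i}.
Substitute known values:
  E[X_{t+1} | ...] = (0.193) * (-1) + (-0.081) * (-3)
                   = 0.0500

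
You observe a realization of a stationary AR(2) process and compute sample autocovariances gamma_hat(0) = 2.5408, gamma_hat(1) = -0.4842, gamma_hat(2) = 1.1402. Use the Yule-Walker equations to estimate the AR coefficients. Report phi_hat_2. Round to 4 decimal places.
\hat\phi_{2} = 0.4280

The Yule-Walker equations for an AR(p) process read, in matrix form,
  Gamma_p phi = r_p,   with   (Gamma_p)_{ij} = gamma(|i - j|),
                       (r_p)_i = gamma(i),   i,j = 1..p.
Substitute the sample gammas (Toeplitz matrix and right-hand side of size 2):
  Gamma_p = [[2.5408, -0.4842], [-0.4842, 2.5408]]
  r_p     = [-0.4842, 1.1402]
Written out:
  2.5408 phi_1 - 0.4842 phi_2 = -0.4842
  -0.4842 phi_1 + 2.5408 phi_2 = 1.1402
Solve by Cramer's rule:
  det = gamma(0)^2 - gamma(1)^2 = (2.5408)^2 - (-0.4842)^2 = 6.45566464 - 0.23444964 = 6.221215
  phi_hat_1 = [gamma(1) gamma(0) - gamma(1) gamma(2)] / det = [(-0.4842)(2.5408) - (-0.4842)(1.1402)] / 6.221215 = -0.67817052 / 6.221215 = -0.109
  phi_hat_2 = [gamma(0) gamma(2) - gamma(1)^2] / det = [(2.5408)(1.1402) - (-0.4842)^2] / 6.221215 = 2.66257052 / 6.221215 = 0.428
So phi_hat = [-0.1090, 0.4280].
Therefore phi_hat_2 = 0.4280.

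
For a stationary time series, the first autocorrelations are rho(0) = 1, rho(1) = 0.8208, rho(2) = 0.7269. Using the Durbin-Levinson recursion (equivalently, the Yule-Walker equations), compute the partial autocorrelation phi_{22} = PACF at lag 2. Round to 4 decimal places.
\phi_{22} = 0.1630

The PACF at lag k is phi_{kk}, the last component of the solution
to the Yule-Walker system G_k phi = r_k where
  (G_k)_{ij} = rho(|i - j|), (r_k)_i = rho(i), i,j = 1..k.
Equivalently, Durbin-Levinson gives phi_{kk} iteratively:
  phi_{11} = rho(1)
  phi_{kk} = [rho(k) - sum_{j=1..k-1} phi_{k-1,j} rho(k-j)]
            / [1 - sum_{j=1..k-1} phi_{k-1,j} rho(j)],
  phi_{k,j} = phi_{k-1,j} - phi_{kk} phi_{k-1,k-j},  j = 1..k-1.
Step k = 1:
  phi_11 = rho(1) = 0.8208.
Step k = 2:
  phi_22 = [rho(2) - phi_11 rho(1)] / [1 - phi_11 rho(1)] = [0.7269 - (0.8208)(0.8208)] / [1 - (0.8208)(0.8208)]
         = 0.05318736 / 0.32628736 = 0.163.
Therefore phi_{22} = 0.1630.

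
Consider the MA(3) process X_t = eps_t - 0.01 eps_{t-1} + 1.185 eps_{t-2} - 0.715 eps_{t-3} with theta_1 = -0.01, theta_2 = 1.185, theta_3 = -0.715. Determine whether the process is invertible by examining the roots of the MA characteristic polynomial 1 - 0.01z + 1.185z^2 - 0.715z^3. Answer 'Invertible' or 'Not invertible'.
\text{Not invertible}

The MA(q) characteristic polynomial is P(z) = 1 - 0.01z + 1.185z^2 - 0.715z^3.
Invertibility requires all roots to lie outside the unit circle, i.e. |z| > 1 for every root.
Degree 3: look for a simple real root z0 first, then factor out (1 - z/z0) and solve the remaining quadratic.
Testing z0 = 2: P(2) = 1 + (-0.01)(2) + (1.185)(2)^2 + (-0.715)(2)^3
  = 1 + (-0.02) + (4.74) + (-5.72) = 0.  So z_0 = 2 is a root, |z_0| = 2.
Divide out the factor (1 - 0.5 z) = (1 - z/z0) (since 1/z0 = 0.5):
  P(z) = (1 - 0.5 z)(1 + (0.49) z + (1.43) z^2)
  [check: z-coef 0.49 - (0.5) = -0.01; z^2-coef 1.43 - (0.5)(0.49) = 1.185; z^3-coef -(0.5)(1.43) = -0.715.]
Remaining roots from the quadratic factor 1 + (0.49) z + (1.43) z^2:
  Set 1 + (0.49) z + (1.43) z^2 = 0, i.e. a z^2 + b z + c = 0 with a = 1.43, b = 0.49, c = 1.
  Discriminant D = b^2 - 4ac = (0.49)^2 - 4*(1.43)*1 = 0.2401 - (5.72) = -5.4799.
  D < 0, so the roots are the complex-conjugate pair z = (-b +/- i sqrt(-D)) / (2a) = -0.1713 +/- 0.8185i.
  For a conjugate pair |z|^2 = z * conj(z) = (product of roots) = c/a = 1/(1.43) = 0.699301, so |z| = sqrt(0.699301) = 0.8362 for both roots.
Moduli of all roots: 2.0000, 0.8362, 0.8362.
All moduli strictly greater than 1? No.
Verdict: Not invertible.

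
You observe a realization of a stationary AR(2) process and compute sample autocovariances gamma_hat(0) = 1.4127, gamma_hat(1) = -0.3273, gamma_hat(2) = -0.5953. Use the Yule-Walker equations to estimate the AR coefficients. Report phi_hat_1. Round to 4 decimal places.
\hat\phi_{1} = -0.3480

The Yule-Walker equations for an AR(p) process read, in matrix form,
  Gamma_p phi = r_p,   with   (Gamma_p)_{ij} = gamma(|i - j|),
                       (r_p)_i = gamma(i),   i,j = 1..p.
Substitute the sample gammas (Toeplitz matrix and right-hand side of size 2):
  Gamma_p = [[1.4127, -0.3273], [-0.3273, 1.4127]]
  r_p     = [-0.3273, -0.5953]
Written out:
  1.4127 phi_1 - 0.3273 phi_2 = -0.3273
  -0.3273 phi_1 + 1.4127 phi_2 = -0.5953
Solve by Cramer's rule:
  det = gamma(0)^2 - gamma(1)^2 = (1.4127)^2 - (-0.3273)^2 = 1.99572129 - 0.10712529 = 1.888596
  phi_hat_1 = [gamma(1) gamma(0) - gamma(1) gamma(2)] / det = [(-0.3273)(1.4127) - (-0.3273)(-0.5953)] / 1.888596 = -0.6572184 / 1.888596 = -0.348
  phi_hat_2 = [gamma(0) gamma(2) - gamma(1)^2] / det = [(1.4127)(-0.5953) - (-0.3273)^2] / 1.888596 = -0.9481056 / 1.888596 = -0.502
So phi_hat = [-0.3480, -0.5020].
Therefore phi_hat_1 = -0.3480.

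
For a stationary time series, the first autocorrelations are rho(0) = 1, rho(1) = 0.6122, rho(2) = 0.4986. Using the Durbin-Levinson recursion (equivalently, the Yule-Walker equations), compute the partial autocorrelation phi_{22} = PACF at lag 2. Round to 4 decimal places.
\phi_{22} = 0.1980

The PACF at lag k is phi_{kk}, the last component of the solution
to the Yule-Walker system G_k phi = r_k where
  (G_k)_{ij} = rho(|i - j|), (r_k)_i = rho(i), i,j = 1..k.
Equivalently, Durbin-Levinson gives phi_{kk} iteratively:
  phi_{11} = rho(1)
  phi_{kk} = [rho(k) - sum_{j=1..k-1} phi_{k-1,j} rho(k-j)]
            / [1 - sum_{j=1..k-1} phi_{k-1,j} rho(j)],
  phi_{k,j} = phi_{k-1,j} - phi_{kk} phi_{k-1,k-j},  j = 1..k-1.
Step k = 1:
  phi_11 = rho(1) = 0.6122.
Step k = 2:
  phi_22 = [rho(2) - phi_11 rho(1)] / [1 - phi_11 rho(1)] = [0.4986 - (0.6122)(0.6122)] / [1 - (0.6122)(0.6122)]
         = 0.12381116 / 0.62521116 = 0.198.
Therefore phi_{22} = 0.1980.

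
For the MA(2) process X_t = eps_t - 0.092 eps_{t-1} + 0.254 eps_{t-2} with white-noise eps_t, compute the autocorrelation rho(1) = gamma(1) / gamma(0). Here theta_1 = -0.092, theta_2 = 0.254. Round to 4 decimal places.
\rho(1) = -0.1075

For an MA(q) process with theta_0 = 1, the autocovariance is
  gamma(k) = sigma^2 * sum_{i=0..q-k} theta_i * theta_{i+k},
and rho(k) = gamma(k) / gamma(0). Sigma^2 cancels.
  numerator   = (1)*(-0.092) + (-0.092)*(0.254) = -0.115368.
  denominator = (1)^2 + (-0.092)^2 + (0.254)^2 = 1.07298.
  rho(1) = -0.115368 / 1.07298 = -0.1075.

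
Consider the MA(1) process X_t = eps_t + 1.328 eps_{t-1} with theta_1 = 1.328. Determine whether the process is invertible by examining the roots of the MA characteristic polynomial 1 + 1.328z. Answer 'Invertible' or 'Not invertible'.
\text{Not invertible}

The MA(q) characteristic polynomial is P(z) = 1 + 1.328z.
Invertibility requires all roots to lie outside the unit circle, i.e. |z| > 1 for every root.
This is linear in z: 1 + (1.328) z = 0  =>  z = -1/(1.328) = -0.753012,  |z| = 0.753012.
Moduli of all roots: 0.7530.
All moduli strictly greater than 1? No.
Verdict: Not invertible.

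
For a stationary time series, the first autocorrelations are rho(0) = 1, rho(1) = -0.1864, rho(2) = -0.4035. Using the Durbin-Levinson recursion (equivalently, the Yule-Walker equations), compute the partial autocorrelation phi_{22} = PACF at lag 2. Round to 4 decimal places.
\phi_{22} = -0.4540

The PACF at lag k is phi_{kk}, the last component of the solution
to the Yule-Walker system G_k phi = r_k where
  (G_k)_{ij} = rho(|i - j|), (r_k)_i = rho(i), i,j = 1..k.
Equivalently, Durbin-Levinson gives phi_{kk} iteratively:
  phi_{11} = rho(1)
  phi_{kk} = [rho(k) - sum_{j=1..k-1} phi_{k-1,j} rho(k-j)]
            / [1 - sum_{j=1..k-1} phi_{k-1,j} rho(j)],
  phi_{k,j} = phi_{k-1,j} - phi_{kk} phi_{k-1,k-j},  j = 1..k-1.
Step k = 1:
  phi_11 = rho(1) = -0.1864.
Step k = 2:
  phi_22 = [rho(2) - phi_11 rho(1)] / [1 - phi_11 rho(1)] = [-0.4035 - (-0.1864)(-0.1864)] / [1 - (-0.1864)(-0.1864)]
         = -0.43824496 / 0.96525504 = -0.454.
Therefore phi_{22} = -0.4540.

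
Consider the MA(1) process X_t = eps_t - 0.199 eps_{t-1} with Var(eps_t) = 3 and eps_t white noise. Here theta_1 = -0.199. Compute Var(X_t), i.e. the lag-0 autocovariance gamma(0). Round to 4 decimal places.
\gamma(0) = 3.1188

For an MA(q) process X_t = eps_t + sum_i theta_i eps_{t-i} with
Var(eps_t) = sigma^2, the variance is
  gamma(0) = sigma^2 * (1 + sum_i theta_i^2).
  sum_i theta_i^2 = (-0.199)^2 = 0.039601.
  gamma(0) = 3 * (1 + 0.039601) = 3 * 1.039601 = 3.118803, which rounds to 3.1188.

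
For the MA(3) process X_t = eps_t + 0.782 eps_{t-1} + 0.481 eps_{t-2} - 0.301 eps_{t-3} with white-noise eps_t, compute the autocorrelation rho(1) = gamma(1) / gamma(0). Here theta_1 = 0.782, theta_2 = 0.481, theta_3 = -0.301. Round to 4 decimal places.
\rho(1) = 0.5241

For an MA(q) process with theta_0 = 1, the autocovariance is
  gamma(k) = sigma^2 * sum_{i=0..q-k} theta_i * theta_{i+k},
and rho(k) = gamma(k) / gamma(0). Sigma^2 cancels.
  numerator   = (1)*(0.782) + (0.782)*(0.481) + (0.481)*(-0.301) = 1.013361.
  denominator = (1)^2 + (0.782)^2 + (0.481)^2 + (-0.301)^2 = 1.933486.
  rho(1) = 1.013361 / 1.933486 = 0.5241.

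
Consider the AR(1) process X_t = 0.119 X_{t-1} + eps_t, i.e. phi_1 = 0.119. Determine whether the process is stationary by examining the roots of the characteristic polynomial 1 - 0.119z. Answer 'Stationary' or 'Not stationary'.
\text{Stationary}

The AR(p) characteristic polynomial is P(z) = 1 - 0.119z.
Stationarity requires all roots to lie outside the unit circle, i.e. |z| > 1 for every root.
This is linear in z: 1 + (-0.119) z = 0  =>  z = -1/(-0.119) = 8.403361,  |z| = 8.403361.
Moduli of all roots: 8.4034.
All moduli strictly greater than 1? Yes.
Verdict: Stationary.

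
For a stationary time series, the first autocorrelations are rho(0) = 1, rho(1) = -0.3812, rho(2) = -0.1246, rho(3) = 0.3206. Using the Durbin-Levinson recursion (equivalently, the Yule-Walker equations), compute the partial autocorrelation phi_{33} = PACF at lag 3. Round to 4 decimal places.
\phi_{33} = 0.1790

The PACF at lag k is phi_{kk}, the last component of the solution
to the Yule-Walker system G_k phi = r_k where
  (G_k)_{ij} = rho(|i - j|), (r_k)_i = rho(i), i,j = 1..k.
Equivalently, Durbin-Levinson gives phi_{kk} iteratively:
  phi_{11} = rho(1)
  phi_{kk} = [rho(k) - sum_{j=1..k-1} phi_{k-1,j} rho(k-j)]
            / [1 - sum_{j=1..k-1} phi_{k-1,j} rho(j)],
  phi_{k,j} = phi_{k-1,j} - phi_{kk} phi_{k-1,k-j},  j = 1..k-1.
Step k = 1:
  phi_11 = rho(1) = -0.3812.
Step k = 2:
  phi_22 = [rho(2) - phi_11 rho(1)] / [1 - phi_11 rho(1)] = [-0.1246 - (-0.3812)(-0.3812)] / [1 - (-0.3812)(-0.3812)]
         = -0.26991344 / 0.85468656 = -0.315804.
  Update: phi_21 = phi_11 - phi_22 phi_11 = -0.3812 - (-0.315804)(-0.3812) = -0.501584.
Step k = 3:
  phi_33 = [rho(3) - phi_21 rho(2) - phi_22 rho(1)] / [1 - phi_21 rho(1) - phi_22 rho(2)]
    numerator   = 0.3206 - (-0.501584)(-0.1246) - (-0.315804)(-0.3812) = 0.13771809
    denominator = 1 - (-0.501584)(-0.3812) - (-0.315804)(-0.1246) = 0.76944681
  phi_33 = 0.13771809 / 0.76944681 = 0.179.
Therefore phi_{33} = 0.1790.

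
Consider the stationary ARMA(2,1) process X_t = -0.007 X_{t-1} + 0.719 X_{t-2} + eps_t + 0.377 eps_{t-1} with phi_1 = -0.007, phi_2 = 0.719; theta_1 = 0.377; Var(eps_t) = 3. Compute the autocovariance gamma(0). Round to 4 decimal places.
\gamma(0) = 6.9811

Multiply the model equation by X_{t-k} and take expectations. With theta_0 = psi_0 = 1 and psi_j the MA(infinity) weights, this gives
  gamma(k) - sum_i phi_i gamma(k-i) = c_k,
  c_k = sigma^2 * sum_{j=k..q} theta_j psi_{j-k}   (c_k = 0 for k > q),
using gamma(-m) = gamma(m).
psi-weights needed (psi_j = theta_j + sum_i phi_i psi_{j-i}):
  psi_1 = theta_1 + phi_1 = 0.377 + (-0.007) = 0.37
Right-hand sides:
  c_0 = sigma^2 (1 + theta_1 psi_1) = 3 * (1 + (0.377)(0.37)) = 3 * 1.13949 = 3.41847
  c_1 = sigma^2 theta_1 = 3 * (0.377) = 1.131
  c_2 = 0
Equations for k = 0, 1, 2 (AR order 2, c_2 = 0):
  (E0) gamma(0) = phi_1 gamma(1) + phi_2 gamma(2) + c_0
  (E1) gamma(1) = phi_1 gamma(0) + phi_2 gamma(1) + c_1
  (E2) gamma(2) = phi_1 gamma(1) + phi_2 gamma(0)
From (E1): gamma(1) = A gamma(0) + B with
  A = phi_1 / (1 - phi_2) = -0.007 / 0.281 = -0.024911,   B = c_1 / (1 - phi_2) = 1.131 / 0.281 = 4.024911.
Insert (E2) into (E0): gamma(0) (1 - phi_2^2) = phi_1 (1 + phi_2) gamma(1) + c_0.
  phi_1 (1 + phi_2) = (-0.007)(1.719) = -0.012033,   1 - phi_2^2 = 0.483039.
Replace gamma(1) by A gamma(0) + B and collect gamma(0):
  gamma(0) [0.483039 - (-0.012033)(-0.024911)] = (-0.012033)(4.024911) + 3.41847
  gamma(0) * 0.482739 = 3.370038
  gamma(0) = 3.370038 / 0.482739 = 6.981074.
Therefore gamma(0) = 6.9811 (to 4 decimal places).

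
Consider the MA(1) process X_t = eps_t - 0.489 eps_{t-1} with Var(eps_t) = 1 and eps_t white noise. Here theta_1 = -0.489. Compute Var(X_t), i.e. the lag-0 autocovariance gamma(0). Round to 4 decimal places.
\gamma(0) = 1.2391

For an MA(q) process X_t = eps_t + sum_i theta_i eps_{t-i} with
Var(eps_t) = sigma^2, the variance is
  gamma(0) = sigma^2 * (1 + sum_i theta_i^2).
  sum_i theta_i^2 = (-0.489)^2 = 0.239121.
  gamma(0) = 1 * (1 + 0.239121) = 1 * 1.239121 = 1.239121, which rounds to 1.2391.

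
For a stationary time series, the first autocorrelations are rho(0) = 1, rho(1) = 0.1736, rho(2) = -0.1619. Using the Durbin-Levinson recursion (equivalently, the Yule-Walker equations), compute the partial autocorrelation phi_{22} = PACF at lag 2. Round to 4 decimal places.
\phi_{22} = -0.1980

The PACF at lag k is phi_{kk}, the last component of the solution
to the Yule-Walker system G_k phi = r_k where
  (G_k)_{ij} = rho(|i - j|), (r_k)_i = rho(i), i,j = 1..k.
Equivalently, Durbin-Levinson gives phi_{kk} iteratively:
  phi_{11} = rho(1)
  phi_{kk} = [rho(k) - sum_{j=1..k-1} phi_{k-1,j} rho(k-j)]
            / [1 - sum_{j=1..k-1} phi_{k-1,j} rho(j)],
  phi_{k,j} = phi_{k-1,j} - phi_{kk} phi_{k-1,k-j},  j = 1..k-1.
Step k = 1:
  phi_11 = rho(1) = 0.1736.
Step k = 2:
  phi_22 = [rho(2) - phi_11 rho(1)] / [1 - phi_11 rho(1)] = [-0.1619 - (0.1736)(0.1736)] / [1 - (0.1736)(0.1736)]
         = -0.19203696 / 0.96986304 = -0.198.
Therefore phi_{22} = -0.1980.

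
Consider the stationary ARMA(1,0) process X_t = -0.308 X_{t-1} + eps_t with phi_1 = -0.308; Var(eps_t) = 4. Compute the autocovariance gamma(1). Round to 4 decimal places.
\gamma(1) = -1.3611

Multiply the model equation by X_{t-k} and take expectations. With theta_0 = psi_0 = 1 and psi_j the MA(infinity) weights, this gives
  gamma(k) - sum_i phi_i gamma(k-i) = c_k,
  c_k = sigma^2 * sum_{j=k..q} theta_j psi_{j-k}   (c_k = 0 for k > q),
using gamma(-m) = gamma(m).
Pure AR (q = 0): c_0 = sigma^2 = 4, c_k = 0 for k >= 1.
Equations for k = 0 and k = 1 (AR order 1):
  gamma(0) = phi_1 gamma(1) + c_0
  gamma(1) = phi_1 gamma(0) + c_1
Substituting the second into the first: gamma(0) (1 - phi_1^2) = c_0 + phi_1 c_1, so
  gamma(0) = c_0 / (1 - phi_1^2) = 4 / (1 - (-0.308)^2) = 4 / 0.905136 = 4.419225.
  gamma(1) = phi_1 gamma(0) = (-0.308)(4.419225) = -1.361121.
Therefore gamma(1) = -1.3611 (to 4 decimal places).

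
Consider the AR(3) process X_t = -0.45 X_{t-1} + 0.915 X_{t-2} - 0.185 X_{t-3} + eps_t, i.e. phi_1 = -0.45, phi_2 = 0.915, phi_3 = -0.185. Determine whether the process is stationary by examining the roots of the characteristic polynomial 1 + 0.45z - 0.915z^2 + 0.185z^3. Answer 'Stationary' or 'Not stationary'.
\text{Not stationary}

The AR(p) characteristic polynomial is P(z) = 1 + 0.45z - 0.915z^2 + 0.185z^3.
Stationarity requires all roots to lie outside the unit circle, i.e. |z| > 1 for every root.
Degree 3: look for a simple real root z0 first, then factor out (1 - z/z0) and solve the remaining quadratic.
Testing z0 = 4: P(4) = 1 + (0.45)(4) + (-0.915)(4)^2 + (0.185)(4)^3
  = 1 + (1.8) + (-14.64) + (11.84) = 0.  So z_0 = 4 is a root, |z_0| = 4.
Divide out the factor (1 - 0.25 z) = (1 - z/z0) (since 1/z0 = 0.25):
  P(z) = (1 - 0.25 z)(1 + (0.7) z + (-0.74) z^2)
  [check: z-coef 0.7 - (0.25) = 0.45; z^2-coef -0.74 - (0.25)(0.7) = -0.915; z^3-coef -(0.25)(-0.74) = 0.185.]
Remaining roots from the quadratic factor 1 + (0.7) z + (-0.74) z^2:
  Set 1 + (0.7) z + (-0.74) z^2 = 0, i.e. a z^2 + b z + c = 0 with a = -0.74, b = 0.7, c = 1.
  Discriminant D = b^2 - 4ac = (0.7)^2 - 4*(-0.74)*1 = 0.49 - (-2.96) = 3.45.
  D >= 0, so the roots are real: z = (-b +/- sqrt(D)) / (2a) = (-0.7 +/- 1.857418) / (-1.48).
    z_1 = (-0.7 + 1.857418) / (-1.48) = -0.782,   |z_1| = 0.782.
    z_2 = (-0.7 - 1.857418) / (-1.48) = 1.728,   |z_2| = 1.728.
Moduli of all roots: 4.0000, 0.7820, 1.7280.
All moduli strictly greater than 1? No.
Verdict: Not stationary.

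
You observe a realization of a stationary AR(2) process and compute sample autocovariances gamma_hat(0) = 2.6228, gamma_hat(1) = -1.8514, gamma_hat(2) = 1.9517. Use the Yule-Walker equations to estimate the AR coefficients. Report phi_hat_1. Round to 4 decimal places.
\hat\phi_{1} = -0.3600

The Yule-Walker equations for an AR(p) process read, in matrix form,
  Gamma_p phi = r_p,   with   (Gamma_p)_{ij} = gamma(|i - j|),
                       (r_p)_i = gamma(i),   i,j = 1..p.
Substitute the sample gammas (Toeplitz matrix and right-hand side of size 2):
  Gamma_p = [[2.6228, -1.8514], [-1.8514, 2.6228]]
  r_p     = [-1.8514, 1.9517]
Written out:
  2.6228 phi_1 - 1.8514 phi_2 = -1.8514
  -1.8514 phi_1 + 2.6228 phi_2 = 1.9517
Solve by Cramer's rule:
  det = gamma(0)^2 - gamma(1)^2 = (2.6228)^2 - (-1.8514)^2 = 6.87907984 - 3.42768196 = 3.45139788
  phi_hat_1 = [gamma(1) gamma(0) - gamma(1) gamma(2)] / det = [(-1.8514)(2.6228) - (-1.8514)(1.9517)] / 3.45139788 = -1.24247454 / 3.45139788 = -0.36
  phi_hat_2 = [gamma(0) gamma(2) - gamma(1)^2] / det = [(2.6228)(1.9517) - (-1.8514)^2] / 3.45139788 = 1.6912368 / 3.45139788 = 0.49
So phi_hat = [-0.3600, 0.4900].
Therefore phi_hat_1 = -0.3600.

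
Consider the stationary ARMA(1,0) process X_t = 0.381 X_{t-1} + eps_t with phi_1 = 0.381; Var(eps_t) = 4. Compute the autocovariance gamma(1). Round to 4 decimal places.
\gamma(1) = 1.7828

Multiply the model equation by X_{t-k} and take expectations. With theta_0 = psi_0 = 1 and psi_j the MA(infinity) weights, this gives
  gamma(k) - sum_i phi_i gamma(k-i) = c_k,
  c_k = sigma^2 * sum_{j=k..q} theta_j psi_{j-k}   (c_k = 0 for k > q),
using gamma(-m) = gamma(m).
Pure AR (q = 0): c_0 = sigma^2 = 4, c_k = 0 for k >= 1.
Equations for k = 0 and k = 1 (AR order 1):
  gamma(0) = phi_1 gamma(1) + c_0
  gamma(1) = phi_1 gamma(0) + c_1
Substituting the second into the first: gamma(0) (1 - phi_1^2) = c_0 + phi_1 c_1, so
  gamma(0) = c_0 / (1 - phi_1^2) = 4 / (1 - (0.381)^2) = 4 / 0.854839 = 4.679244.
  gamma(1) = phi_1 gamma(0) = (0.381)(4.679244) = 1.782792.
Therefore gamma(1) = 1.7828 (to 4 decimal places).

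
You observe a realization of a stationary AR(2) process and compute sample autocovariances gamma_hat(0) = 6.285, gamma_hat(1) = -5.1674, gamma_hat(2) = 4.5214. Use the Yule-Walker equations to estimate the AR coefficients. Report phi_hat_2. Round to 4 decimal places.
\hat\phi_{2} = 0.1340

The Yule-Walker equations for an AR(p) process read, in matrix form,
  Gamma_p phi = r_p,   with   (Gamma_p)_{ij} = gamma(|i - j|),
                       (r_p)_i = gamma(i),   i,j = 1..p.
Substitute the sample gammas (Toeplitz matrix and right-hand side of size 2):
  Gamma_p = [[6.285, -5.1674], [-5.1674, 6.285]]
  r_p     = [-5.1674, 4.5214]
Written out:
  6.285 phi_1 - 5.1674 phi_2 = -5.1674
  -5.1674 phi_1 + 6.285 phi_2 = 4.5214
Solve by Cramer's rule:
  det = gamma(0)^2 - gamma(1)^2 = (6.285)^2 - (-5.1674)^2 = 39.501225 - 26.70202276 = 12.79920224
  phi_hat_1 = [gamma(1) gamma(0) - gamma(1) gamma(2)] / det = [(-5.1674)(6.285) - (-5.1674)(4.5214)] / 12.79920224 = -9.11322664 / 12.79920224 = -0.712
  phi_hat_2 = [gamma(0) gamma(2) - gamma(1)^2] / det = [(6.285)(4.5214) - (-5.1674)^2] / 12.79920224 = 1.71497624 / 12.79920224 = 0.134
So phi_hat = [-0.7120, 0.1340].
Therefore phi_hat_2 = 0.1340.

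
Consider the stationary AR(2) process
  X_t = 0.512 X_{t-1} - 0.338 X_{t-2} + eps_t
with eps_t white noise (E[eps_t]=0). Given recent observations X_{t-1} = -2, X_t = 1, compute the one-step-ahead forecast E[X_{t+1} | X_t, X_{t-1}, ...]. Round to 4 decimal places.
E[X_{t+1} \mid \mathcal F_t] = 1.1880

For an AR(p) model X_t = c + sum_i phi_i X_{t-i} + eps_t, the
one-step-ahead conditional mean is
  E[X_{t+1} | X_t, ...] = c + sum_i phi_i X_{t+1-i}.
Substitute known values:
  E[X_{t+1} | ...] = (0.512) * (1) + (-0.338) * (-2)
                   = 1.1880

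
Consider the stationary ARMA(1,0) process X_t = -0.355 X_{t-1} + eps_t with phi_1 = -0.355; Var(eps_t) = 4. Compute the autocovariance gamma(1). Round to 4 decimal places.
\gamma(1) = -1.6248

Multiply the model equation by X_{t-k} and take expectations. With theta_0 = psi_0 = 1 and psi_j the MA(infinity) weights, this gives
  gamma(k) - sum_i phi_i gamma(k-i) = c_k,
  c_k = sigma^2 * sum_{j=k..q} theta_j psi_{j-k}   (c_k = 0 for k > q),
using gamma(-m) = gamma(m).
Pure AR (q = 0): c_0 = sigma^2 = 4, c_k = 0 for k >= 1.
Equations for k = 0 and k = 1 (AR order 1):
  gamma(0) = phi_1 gamma(1) + c_0
  gamma(1) = phi_1 gamma(0) + c_1
Substituting the second into the first: gamma(0) (1 - phi_1^2) = c_0 + phi_1 c_1, so
  gamma(0) = c_0 / (1 - phi_1^2) = 4 / (1 - (-0.355)^2) = 4 / 0.873975 = 4.57679.
  gamma(1) = phi_1 gamma(0) = (-0.355)(4.57679) = -1.62476.
Therefore gamma(1) = -1.6248 (to 4 decimal places).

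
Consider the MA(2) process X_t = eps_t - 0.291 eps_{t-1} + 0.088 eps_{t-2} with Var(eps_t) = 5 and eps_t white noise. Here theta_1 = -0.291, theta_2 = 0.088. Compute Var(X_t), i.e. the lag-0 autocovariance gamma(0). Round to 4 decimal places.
\gamma(0) = 5.4621

For an MA(q) process X_t = eps_t + sum_i theta_i eps_{t-i} with
Var(eps_t) = sigma^2, the variance is
  gamma(0) = sigma^2 * (1 + sum_i theta_i^2).
  sum_i theta_i^2 = (-0.291)^2 + (0.088)^2 = 0.084681 + 0.007744 = 0.092425.
  gamma(0) = 5 * (1 + 0.092425) = 5 * 1.092425 = 5.462125, which rounds to 5.4621.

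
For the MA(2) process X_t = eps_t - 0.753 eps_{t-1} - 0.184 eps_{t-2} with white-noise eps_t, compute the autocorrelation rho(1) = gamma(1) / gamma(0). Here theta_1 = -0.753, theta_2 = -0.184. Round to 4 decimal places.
\rho(1) = -0.3838

For an MA(q) process with theta_0 = 1, the autocovariance is
  gamma(k) = sigma^2 * sum_{i=0..q-k} theta_i * theta_{i+k},
and rho(k) = gamma(k) / gamma(0). Sigma^2 cancels.
  numerator   = (1)*(-0.753) + (-0.753)*(-0.184) = -0.614448.
  denominator = (1)^2 + (-0.753)^2 + (-0.184)^2 = 1.600865.
  rho(1) = -0.614448 / 1.600865 = -0.3838.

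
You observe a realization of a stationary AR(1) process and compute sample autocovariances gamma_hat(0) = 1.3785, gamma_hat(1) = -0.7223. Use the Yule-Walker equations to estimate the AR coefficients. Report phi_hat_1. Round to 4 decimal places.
\hat\phi_{1} = -0.5240

The Yule-Walker equations for an AR(p) process read, in matrix form,
  Gamma_p phi = r_p,   with   (Gamma_p)_{ij} = gamma(|i - j|),
                       (r_p)_i = gamma(i),   i,j = 1..p.
Substitute the sample gammas (Toeplitz matrix and right-hand side of size 1):
  Gamma_p = [[1.3785]]
  r_p     = [-0.7223]
With p = 1 this is the single equation gamma(0) phi_1 = gamma(1):
  phi_hat_1 = gamma(1) / gamma(0) = -0.7223 / 1.3785 = -0.5240.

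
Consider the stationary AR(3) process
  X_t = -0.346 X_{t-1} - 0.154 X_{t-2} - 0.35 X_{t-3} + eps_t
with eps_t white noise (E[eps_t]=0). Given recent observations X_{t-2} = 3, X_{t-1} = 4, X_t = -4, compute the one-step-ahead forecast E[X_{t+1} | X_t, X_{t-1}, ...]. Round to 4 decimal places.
E[X_{t+1} \mid \mathcal F_t] = -0.2820

For an AR(p) model X_t = c + sum_i phi_i X_{t-i} + eps_t, the
one-step-ahead conditional mean is
  E[X_{t+1} | X_t, ...] = c + sum_i phi_i X_{t+1-i}.
Substitute known values:
  E[X_{t+1} | ...] = (-0.346) * (-4) + (-0.154) * (4) + (-0.35) * (3)
                   = -0.2820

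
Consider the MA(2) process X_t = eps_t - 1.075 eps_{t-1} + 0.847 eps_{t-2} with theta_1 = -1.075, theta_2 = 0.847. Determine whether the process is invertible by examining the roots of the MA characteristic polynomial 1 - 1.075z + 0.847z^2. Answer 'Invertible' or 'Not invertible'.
\text{Invertible}

The MA(q) characteristic polynomial is P(z) = 1 - 1.075z + 0.847z^2.
Invertibility requires all roots to lie outside the unit circle, i.e. |z| > 1 for every root.
Set 1 + (-1.075) z + (0.847) z^2 = 0, i.e. a z^2 + b z + c = 0 with a = 0.847, b = -1.075, c = 1.
Discriminant D = b^2 - 4ac = (-1.075)^2 - 4*(0.847)*1 = 1.155625 - (3.388) = -2.232375.
D < 0, so the roots are the complex-conjugate pair z = (-b +/- i sqrt(-D)) / (2a) = 0.6346 +/- 0.882i.
For a conjugate pair |z|^2 = z * conj(z) = (product of roots) = c/a = 1/(0.847) = 1.180638, so |z| = sqrt(1.180638) = 1.0866 for both roots.
Moduli of all roots: 1.0866, 1.0866.
All moduli strictly greater than 1? Yes.
Verdict: Invertible.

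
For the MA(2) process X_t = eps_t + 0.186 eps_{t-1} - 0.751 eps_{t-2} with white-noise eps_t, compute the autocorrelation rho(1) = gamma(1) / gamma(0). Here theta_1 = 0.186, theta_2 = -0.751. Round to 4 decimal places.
\rho(1) = 0.0290

For an MA(q) process with theta_0 = 1, the autocovariance is
  gamma(k) = sigma^2 * sum_{i=0..q-k} theta_i * theta_{i+k},
and rho(k) = gamma(k) / gamma(0). Sigma^2 cancels.
  numerator   = (1)*(0.186) + (0.186)*(-0.751) = 0.046314.
  denominator = (1)^2 + (0.186)^2 + (-0.751)^2 = 1.598597.
  rho(1) = 0.046314 / 1.598597 = 0.0290.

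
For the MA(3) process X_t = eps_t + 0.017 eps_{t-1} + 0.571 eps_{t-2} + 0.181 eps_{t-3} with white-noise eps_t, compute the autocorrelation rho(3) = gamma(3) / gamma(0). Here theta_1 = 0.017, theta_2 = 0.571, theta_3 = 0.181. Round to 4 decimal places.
\rho(3) = 0.1332

For an MA(q) process with theta_0 = 1, the autocovariance is
  gamma(k) = sigma^2 * sum_{i=0..q-k} theta_i * theta_{i+k},
and rho(k) = gamma(k) / gamma(0). Sigma^2 cancels.
  numerator   = (1)*(0.181) = 0.181.
  denominator = (1)^2 + (0.017)^2 + (0.571)^2 + (0.181)^2 = 1.359091.
  rho(3) = 0.181 / 1.359091 = 0.1332.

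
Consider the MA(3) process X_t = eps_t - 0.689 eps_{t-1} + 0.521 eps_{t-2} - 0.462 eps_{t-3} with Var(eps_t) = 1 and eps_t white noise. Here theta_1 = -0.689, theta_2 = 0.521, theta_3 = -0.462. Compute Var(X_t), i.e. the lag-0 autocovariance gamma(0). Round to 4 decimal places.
\gamma(0) = 1.9596

For an MA(q) process X_t = eps_t + sum_i theta_i eps_{t-i} with
Var(eps_t) = sigma^2, the variance is
  gamma(0) = sigma^2 * (1 + sum_i theta_i^2).
  sum_i theta_i^2 = (-0.689)^2 + (0.521)^2 + (-0.462)^2 = 0.474721 + 0.271441 + 0.213444 = 0.959606.
  gamma(0) = 1 * (1 + 0.959606) = 1 * 1.959606 = 1.959606, which rounds to 1.9596.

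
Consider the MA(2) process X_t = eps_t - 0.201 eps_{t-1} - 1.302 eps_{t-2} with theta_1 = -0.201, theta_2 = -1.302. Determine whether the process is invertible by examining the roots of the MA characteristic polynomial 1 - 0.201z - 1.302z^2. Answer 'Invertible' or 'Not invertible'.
\text{Not invertible}

The MA(q) characteristic polynomial is P(z) = 1 - 0.201z - 1.302z^2.
Invertibility requires all roots to lie outside the unit circle, i.e. |z| > 1 for every root.
Set 1 + (-0.201) z + (-1.302) z^2 = 0, i.e. a z^2 + b z + c = 0 with a = -1.302, b = -0.201, c = 1.
Discriminant D = b^2 - 4ac = (-0.201)^2 - 4*(-1.302)*1 = 0.040401 - (-5.208) = 5.248401.
D >= 0, so the roots are real: z = (-b +/- sqrt(D)) / (2a) = (0.201 +/- 2.290939) / (-2.604).
  z_1 = (0.201 + 2.290939) / (-2.604) = -0.957,   |z_1| = 0.957.
  z_2 = (0.201 - 2.290939) / (-2.604) = 0.8026,   |z_2| = 0.8026.
Moduli of all roots: 0.9570, 0.8026.
All moduli strictly greater than 1? No.
Verdict: Not invertible.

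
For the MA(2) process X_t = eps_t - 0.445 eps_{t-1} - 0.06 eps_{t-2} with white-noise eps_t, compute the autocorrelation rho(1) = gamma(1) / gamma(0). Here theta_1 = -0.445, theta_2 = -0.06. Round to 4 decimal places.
\rho(1) = -0.3481

For an MA(q) process with theta_0 = 1, the autocovariance is
  gamma(k) = sigma^2 * sum_{i=0..q-k} theta_i * theta_{i+k},
and rho(k) = gamma(k) / gamma(0). Sigma^2 cancels.
  numerator   = (1)*(-0.445) + (-0.445)*(-0.06) = -0.4183.
  denominator = (1)^2 + (-0.445)^2 + (-0.06)^2 = 1.201625.
  rho(1) = -0.4183 / 1.201625 = -0.3481.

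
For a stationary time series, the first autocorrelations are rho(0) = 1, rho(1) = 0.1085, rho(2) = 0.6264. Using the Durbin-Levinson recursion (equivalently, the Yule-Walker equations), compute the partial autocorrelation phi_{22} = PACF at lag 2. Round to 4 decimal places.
\phi_{22} = 0.6219

The PACF at lag k is phi_{kk}, the last component of the solution
to the Yule-Walker system G_k phi = r_k where
  (G_k)_{ij} = rho(|i - j|), (r_k)_i = rho(i), i,j = 1..k.
Equivalently, Durbin-Levinson gives phi_{kk} iteratively:
  phi_{11} = rho(1)
  phi_{kk} = [rho(k) - sum_{j=1..k-1} phi_{k-1,j} rho(k-j)]
            / [1 - sum_{j=1..k-1} phi_{k-1,j} rho(j)],
  phi_{k,j} = phi_{k-1,j} - phi_{kk} phi_{k-1,k-j},  j = 1..k-1.
Step k = 1:
  phi_11 = rho(1) = 0.1085.
Step k = 2:
  phi_22 = [rho(2) - phi_11 rho(1)] / [1 - phi_11 rho(1)] = [0.6264 - (0.1085)(0.1085)] / [1 - (0.1085)(0.1085)]
         = 0.61462775 / 0.98822775 = 0.6219.
Therefore phi_{22} = 0.6219.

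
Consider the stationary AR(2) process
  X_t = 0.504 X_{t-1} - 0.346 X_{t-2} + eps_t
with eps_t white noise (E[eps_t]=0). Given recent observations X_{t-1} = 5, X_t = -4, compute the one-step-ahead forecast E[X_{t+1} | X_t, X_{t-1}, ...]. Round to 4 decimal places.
E[X_{t+1} \mid \mathcal F_t] = -3.7460

For an AR(p) model X_t = c + sum_i phi_i X_{t-i} + eps_t, the
one-step-ahead conditional mean is
  E[X_{t+1} | X_t, ...] = c + sum_i phi_i X_{t+1-i}.
Substitute known values:
  E[X_{t+1} | ...] = (0.504) * (-4) + (-0.346) * (5)
                   = -3.7460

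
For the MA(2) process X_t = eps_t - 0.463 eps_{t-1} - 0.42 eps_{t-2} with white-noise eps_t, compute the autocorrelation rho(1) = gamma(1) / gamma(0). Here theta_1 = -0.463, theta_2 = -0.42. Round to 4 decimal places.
\rho(1) = -0.1931

For an MA(q) process with theta_0 = 1, the autocovariance is
  gamma(k) = sigma^2 * sum_{i=0..q-k} theta_i * theta_{i+k},
and rho(k) = gamma(k) / gamma(0). Sigma^2 cancels.
  numerator   = (1)*(-0.463) + (-0.463)*(-0.42) = -0.26854.
  denominator = (1)^2 + (-0.463)^2 + (-0.42)^2 = 1.390769.
  rho(1) = -0.26854 / 1.390769 = -0.1931.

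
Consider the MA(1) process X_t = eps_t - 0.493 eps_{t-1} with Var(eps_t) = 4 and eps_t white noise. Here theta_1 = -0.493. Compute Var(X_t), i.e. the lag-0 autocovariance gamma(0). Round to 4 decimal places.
\gamma(0) = 4.9722

For an MA(q) process X_t = eps_t + sum_i theta_i eps_{t-i} with
Var(eps_t) = sigma^2, the variance is
  gamma(0) = sigma^2 * (1 + sum_i theta_i^2).
  sum_i theta_i^2 = (-0.493)^2 = 0.243049.
  gamma(0) = 4 * (1 + 0.243049) = 4 * 1.243049 = 4.972196, which rounds to 4.9722.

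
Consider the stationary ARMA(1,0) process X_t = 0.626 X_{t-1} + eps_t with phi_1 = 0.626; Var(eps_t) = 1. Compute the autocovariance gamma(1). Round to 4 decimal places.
\gamma(1) = 1.0294

Multiply the model equation by X_{t-k} and take expectations. With theta_0 = psi_0 = 1 and psi_j the MA(infinity) weights, this gives
  gamma(k) - sum_i phi_i gamma(k-i) = c_k,
  c_k = sigma^2 * sum_{j=k..q} theta_j psi_{j-k}   (c_k = 0 for k > q),
using gamma(-m) = gamma(m).
Pure AR (q = 0): c_0 = sigma^2 = 1, c_k = 0 for k >= 1.
Equations for k = 0 and k = 1 (AR order 1):
  gamma(0) = phi_1 gamma(1) + c_0
  gamma(1) = phi_1 gamma(0) + c_1
Substituting the second into the first: gamma(0) (1 - phi_1^2) = c_0 + phi_1 c_1, so
  gamma(0) = c_0 / (1 - phi_1^2) = 1 / (1 - (0.626)^2) = 1 / 0.608124 = 1.644401.
  gamma(1) = phi_1 gamma(0) = (0.626)(1.644401) = 1.029395.
Therefore gamma(1) = 1.0294 (to 4 decimal places).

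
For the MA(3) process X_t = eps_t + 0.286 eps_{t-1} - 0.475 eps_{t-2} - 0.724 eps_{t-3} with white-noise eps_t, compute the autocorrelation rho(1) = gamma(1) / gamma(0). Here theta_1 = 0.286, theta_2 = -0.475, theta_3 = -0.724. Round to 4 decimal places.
\rho(1) = 0.2697

For an MA(q) process with theta_0 = 1, the autocovariance is
  gamma(k) = sigma^2 * sum_{i=0..q-k} theta_i * theta_{i+k},
and rho(k) = gamma(k) / gamma(0). Sigma^2 cancels.
  numerator   = (1)*(0.286) + (0.286)*(-0.475) + (-0.475)*(-0.724) = 0.49405.
  denominator = (1)^2 + (0.286)^2 + (-0.475)^2 + (-0.724)^2 = 1.831597.
  rho(1) = 0.49405 / 1.831597 = 0.2697.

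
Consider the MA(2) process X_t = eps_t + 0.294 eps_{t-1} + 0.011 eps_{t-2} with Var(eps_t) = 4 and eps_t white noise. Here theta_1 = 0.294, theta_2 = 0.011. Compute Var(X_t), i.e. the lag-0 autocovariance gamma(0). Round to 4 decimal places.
\gamma(0) = 4.3462

For an MA(q) process X_t = eps_t + sum_i theta_i eps_{t-i} with
Var(eps_t) = sigma^2, the variance is
  gamma(0) = sigma^2 * (1 + sum_i theta_i^2).
  sum_i theta_i^2 = (0.294)^2 + (0.011)^2 = 0.086436 + 0.000121 = 0.086557.
  gamma(0) = 4 * (1 + 0.086557) = 4 * 1.086557 = 4.346228, which rounds to 4.3462.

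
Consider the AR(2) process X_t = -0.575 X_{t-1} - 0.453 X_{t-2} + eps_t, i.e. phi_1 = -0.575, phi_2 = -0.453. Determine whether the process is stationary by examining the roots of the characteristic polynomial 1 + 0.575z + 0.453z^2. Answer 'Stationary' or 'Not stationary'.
\text{Stationary}

The AR(p) characteristic polynomial is P(z) = 1 + 0.575z + 0.453z^2.
Stationarity requires all roots to lie outside the unit circle, i.e. |z| > 1 for every root.
Set 1 + (0.575) z + (0.453) z^2 = 0, i.e. a z^2 + b z + c = 0 with a = 0.453, b = 0.575, c = 1.
Discriminant D = b^2 - 4ac = (0.575)^2 - 4*(0.453)*1 = 0.330625 - (1.812) = -1.481375.
D < 0, so the roots are the complex-conjugate pair z = (-b +/- i sqrt(-D)) / (2a) = -0.6347 +/- 1.3434i.
For a conjugate pair |z|^2 = z * conj(z) = (product of roots) = c/a = 1/(0.453) = 2.207506, so |z| = sqrt(2.207506) = 1.4858 for both roots.
Moduli of all roots: 1.4858, 1.4858.
All moduli strictly greater than 1? Yes.
Verdict: Stationary.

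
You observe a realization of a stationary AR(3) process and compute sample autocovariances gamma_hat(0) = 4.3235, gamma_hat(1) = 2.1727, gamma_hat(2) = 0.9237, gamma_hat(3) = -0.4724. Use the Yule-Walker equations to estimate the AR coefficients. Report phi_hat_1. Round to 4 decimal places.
\hat\phi_{1} = 0.5150

The Yule-Walker equations for an AR(p) process read, in matrix form,
  Gamma_p phi = r_p,   with   (Gamma_p)_{ij} = gamma(|i - j|),
                       (r_p)_i = gamma(i),   i,j = 1..p.
Substitute the sample gammas (Toeplitz matrix and right-hand side of size 3):
  Gamma_p = [[4.3235, 2.1727, 0.9237], [2.1727, 4.3235, 2.1727], [0.9237, 2.1727, 4.3235]]
  r_p     = [2.1727, 0.9237, -0.4724]
Written out (R1..R3):
  (R1) 4.3235 phi_1 + 2.1727 phi_2 + 0.9237 phi_3 = 2.1727
  (R2) 2.1727 phi_1 + 4.3235 phi_2 + 2.1727 phi_3 = 0.9237
  (R3) 0.9237 phi_1 + 2.1727 phi_2 + 4.3235 phi_3 = -0.4724
Gaussian elimination:
  R2 <- R2 - (2.1727/4.3235) R1 = R2 - (0.502533) R1:  3.231647 phi_2 + 1.708511 phi_3 = -0.168153
  R3 <- R3 - (0.9237/4.3235) R1 = R3 - (0.213646) R1:  1.708511 phi_2 + 4.126155 phi_3 = -0.936589
  R3 <- R3 - (1.708511/3.231647) R2 = R3 - (0.528681) R2:  3.222898 phi_3 = -0.84769
Back-substitution:
  phi_hat_3 = -0.84769 / 3.222898 = -0.263021
  phi_hat_2 = (-0.168153 - (1.708511)(-0.263021)) / 3.231647 = 0.087021
  phi_hat_1 = (2.1727 - (2.1727)(0.087021) - (0.9237)(-0.263021)) / 4.3235 = 0.514995
So phi_hat = [0.5150, 0.0870, -0.2630].
Therefore phi_hat_1 = 0.5150.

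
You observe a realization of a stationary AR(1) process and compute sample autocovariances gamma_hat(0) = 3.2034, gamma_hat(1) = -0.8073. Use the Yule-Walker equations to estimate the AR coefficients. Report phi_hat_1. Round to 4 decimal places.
\hat\phi_{1} = -0.2520

The Yule-Walker equations for an AR(p) process read, in matrix form,
  Gamma_p phi = r_p,   with   (Gamma_p)_{ij} = gamma(|i - j|),
                       (r_p)_i = gamma(i),   i,j = 1..p.
Substitute the sample gammas (Toeplitz matrix and right-hand side of size 1):
  Gamma_p = [[3.2034]]
  r_p     = [-0.8073]
With p = 1 this is the single equation gamma(0) phi_1 = gamma(1):
  phi_hat_1 = gamma(1) / gamma(0) = -0.8073 / 3.2034 = -0.2520.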